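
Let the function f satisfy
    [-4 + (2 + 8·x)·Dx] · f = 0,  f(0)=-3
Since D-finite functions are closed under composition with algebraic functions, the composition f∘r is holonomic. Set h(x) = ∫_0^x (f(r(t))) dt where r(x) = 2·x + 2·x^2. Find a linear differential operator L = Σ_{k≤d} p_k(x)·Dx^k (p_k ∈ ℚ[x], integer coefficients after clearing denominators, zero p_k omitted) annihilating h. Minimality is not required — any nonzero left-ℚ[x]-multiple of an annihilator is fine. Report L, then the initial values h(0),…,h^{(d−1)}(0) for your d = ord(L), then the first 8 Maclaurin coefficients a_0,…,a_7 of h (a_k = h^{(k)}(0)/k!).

f: a_k = -3, -6, 6, -12, 30, -84, 252, -792, …
f∘r: x↦r, Dx↦Dx/r' in L_f ⇒ L₀.
∫: right-multiply L₀ by Dx.
L = (-4 - 8·x)·Dx + (1 + 8·x + 8·x^2)·Dx^2  (order 2).
h: a_k = 0, -3, -6, 4, -12, 216/5, -176, 5472/7, …
ICs: h(0) = 0, h′(0) = -3.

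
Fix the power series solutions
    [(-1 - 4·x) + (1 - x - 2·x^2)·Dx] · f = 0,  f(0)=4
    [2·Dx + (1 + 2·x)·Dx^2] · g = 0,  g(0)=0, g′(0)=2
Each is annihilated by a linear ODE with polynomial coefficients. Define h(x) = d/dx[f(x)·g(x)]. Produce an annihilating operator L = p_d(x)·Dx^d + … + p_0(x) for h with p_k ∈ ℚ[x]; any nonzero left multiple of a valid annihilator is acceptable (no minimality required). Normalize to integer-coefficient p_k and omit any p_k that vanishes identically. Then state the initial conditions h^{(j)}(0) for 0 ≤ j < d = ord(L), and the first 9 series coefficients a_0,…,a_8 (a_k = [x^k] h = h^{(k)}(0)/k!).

L = (60 + 216·x + 288·x^2) + (5 + 66·x + 240·x^2 + 224·x^3)·Dx + (-3 - 11·x + 4·x^2 + 44·x^3 + 32·x^4)·Dx^2  (order 2).
h: a_k = 8, 0, 80, 128/3, 448, 2048/5, 33664/15, 18432/7, 377344/35, …
ICs: h(0) = 8, h′(0) = 0.

f: a_k = 4, 4, 12, 20, 44, 84, 172, 340, 684, …
g: a_k = 0, 2, -2, 8/3, -4, 32/5, -32/3, 128/7, -32, …
Product ⇒ symmetric product L₀, ord ≤ 2.
Derive L from L₀ (diff closure).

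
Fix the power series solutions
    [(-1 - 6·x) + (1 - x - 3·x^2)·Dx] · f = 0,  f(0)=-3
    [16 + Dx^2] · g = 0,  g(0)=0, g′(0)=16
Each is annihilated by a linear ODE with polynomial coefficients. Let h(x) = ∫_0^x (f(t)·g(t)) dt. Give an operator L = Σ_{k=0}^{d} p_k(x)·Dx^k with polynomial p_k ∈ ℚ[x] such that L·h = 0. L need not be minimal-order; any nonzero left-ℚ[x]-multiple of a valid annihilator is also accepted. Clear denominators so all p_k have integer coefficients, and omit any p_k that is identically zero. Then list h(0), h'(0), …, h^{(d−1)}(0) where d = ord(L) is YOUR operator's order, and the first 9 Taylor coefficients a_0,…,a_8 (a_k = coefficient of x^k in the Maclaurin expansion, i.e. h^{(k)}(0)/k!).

f: a_k = -3, -3, -12, -21, -57, -120, -291, -651, -1524, …
g: a_k = 0, 16, 0, -128/3, 0, 512/15, 0, -4096/315, 0, …
h₀=f·g: eliminate ⇒ L₀, order ≤ 1·2.
∫: right-multiply L₀ by Dx.
L = (-10 + 16·x + 48·x^2)·Dx + (2 + 12·x)·Dx^2 + (-1 + x + 3·x^2)·Dx^3  (order 3).
h: a_k = 0, 0, -24, -16, -16, -208/5, -1256/15, -5632/35, -34054/105, …
ICs: h(0) = 0, h′(0) = 0, h′′(0) = -48.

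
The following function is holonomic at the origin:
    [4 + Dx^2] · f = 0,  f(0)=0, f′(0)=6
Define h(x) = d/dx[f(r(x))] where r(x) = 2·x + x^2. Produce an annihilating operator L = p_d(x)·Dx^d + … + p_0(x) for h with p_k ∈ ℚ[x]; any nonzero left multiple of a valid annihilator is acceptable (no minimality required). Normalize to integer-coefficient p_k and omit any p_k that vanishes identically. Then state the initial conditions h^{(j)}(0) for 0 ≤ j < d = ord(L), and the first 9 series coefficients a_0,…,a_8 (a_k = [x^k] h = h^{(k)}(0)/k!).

L = (19 + 64·x + 96·x^2 + 64·x^3 + 16·x^4) + (-3 - 3·x)·Dx + (1 + 2·x + x^2)·Dx^2  (order 2).
h: a_k = 12, 12, -96, -192, 8, 360, 5696/15, -256/15, -38776/105, …
ICs: h(0) = 12, h′(0) = 12.

f: a_k = 0, 6, 0, -4, 0, 4/5, 0, -8/105, 0, …
f∘r: x↦r, Dx↦Dx/r' in L_f ⇒ L₀.
h=h₀': d/dx-closure on L₀ ⇒ L.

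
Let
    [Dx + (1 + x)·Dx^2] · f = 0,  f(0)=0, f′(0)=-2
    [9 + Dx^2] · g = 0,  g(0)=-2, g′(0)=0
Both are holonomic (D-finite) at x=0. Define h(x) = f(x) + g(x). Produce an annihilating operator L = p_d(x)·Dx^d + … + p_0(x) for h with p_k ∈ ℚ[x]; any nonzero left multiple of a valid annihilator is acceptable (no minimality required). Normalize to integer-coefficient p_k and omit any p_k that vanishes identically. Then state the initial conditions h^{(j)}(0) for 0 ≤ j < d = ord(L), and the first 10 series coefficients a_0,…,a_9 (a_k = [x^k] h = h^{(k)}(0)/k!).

f: a_k = 0, -2, 1, -2/3, 1/2, -2/5, 1/3, -2/7, 1/4, -2/9, …
g: a_k = -2, 0, 9, 0, -27/4, 0, 81/40, 0, -729/2240, 0, …
Sum ⇒ L₀ = lclm(L_f,L_g) in ℚ(x)⟨Dx⟩.
L = (135 + 162·x + 81·x^2)·Dx + (99 + 261·x + 243·x^2 + 81·x^3)·Dx^2 + (15 + 18·x + 9·x^2)·Dx^3 + (11 + 29·x + 27·x^2 + 9·x^3)·Dx^4  (order 4).
h: a_k = -2, -2, 10, -2/3, -25/4, -2/5, 283/120, -2/7, -169/2240, -2/9, …
ICs: h(0) = -2, h′(0) = -2, h′′(0) = 20, h′′′(0) = -4.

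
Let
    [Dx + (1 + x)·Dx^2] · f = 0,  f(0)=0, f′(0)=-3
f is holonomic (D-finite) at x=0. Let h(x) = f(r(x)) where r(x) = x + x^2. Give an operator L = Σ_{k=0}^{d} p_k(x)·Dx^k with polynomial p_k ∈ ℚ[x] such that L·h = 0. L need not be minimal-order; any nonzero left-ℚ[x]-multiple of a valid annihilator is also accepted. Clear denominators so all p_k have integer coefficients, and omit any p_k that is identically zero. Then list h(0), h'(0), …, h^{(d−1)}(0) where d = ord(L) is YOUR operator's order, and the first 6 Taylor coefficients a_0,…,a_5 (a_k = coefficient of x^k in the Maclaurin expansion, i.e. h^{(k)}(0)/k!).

f: a_k = 0, -3, 3/2, -1, 3/4, -3/5, …
Substitute x→r, Dx→(1/r')Dx; clear ⇒ L₀.
L = (-1 + 2·x + 2·x^2)·Dx + (1 + 3·x + 3·x^2 + 2·x^3)·Dx^2  (order 2).
h: a_k = 0, -3, -3/2, 2, -3/4, -3/5, …
ICs: h(0) = 0, h′(0) = -3.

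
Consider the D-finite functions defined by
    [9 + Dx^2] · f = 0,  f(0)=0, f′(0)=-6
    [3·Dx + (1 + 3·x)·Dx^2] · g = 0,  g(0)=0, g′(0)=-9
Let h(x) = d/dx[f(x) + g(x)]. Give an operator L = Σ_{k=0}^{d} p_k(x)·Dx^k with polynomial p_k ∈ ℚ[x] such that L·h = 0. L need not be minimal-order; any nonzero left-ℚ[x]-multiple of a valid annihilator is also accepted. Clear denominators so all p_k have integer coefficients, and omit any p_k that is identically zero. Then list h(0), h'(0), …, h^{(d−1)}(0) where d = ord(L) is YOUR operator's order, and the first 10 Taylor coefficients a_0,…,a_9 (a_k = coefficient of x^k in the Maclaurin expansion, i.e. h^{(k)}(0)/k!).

L = (63 + 54·x + 81·x^2) + (9 + 45·x + 81·x^2 + 81·x^3)·Dx + (7 + 6·x + 9·x^2)·Dx^2 + (1 + 5·x + 9·x^2 + 9·x^3)·Dx^3  (order 3).
h: a_k = -15, 27, -54, 243, -2997/4, 2187, -262197/40, 19683, -132271947/2240, 177147, …
ICs: h(0) = -15, h′(0) = 27, h′′(0) = -108.

f: a_k = 0, -6, 0, 9, 0, -81/20, 0, 243/280, 0, -243/2240, …
g: a_k = 0, -9, 27/2, -27, 243/4, -729/5, 729/2, -6561/7, 19683/8, -6561, …
f+g: L₀ = lclm(L_f,L_g), ord ≤ 2+2.
Differentiate: ansatz ord ≤ ord L₀ ⇒ L.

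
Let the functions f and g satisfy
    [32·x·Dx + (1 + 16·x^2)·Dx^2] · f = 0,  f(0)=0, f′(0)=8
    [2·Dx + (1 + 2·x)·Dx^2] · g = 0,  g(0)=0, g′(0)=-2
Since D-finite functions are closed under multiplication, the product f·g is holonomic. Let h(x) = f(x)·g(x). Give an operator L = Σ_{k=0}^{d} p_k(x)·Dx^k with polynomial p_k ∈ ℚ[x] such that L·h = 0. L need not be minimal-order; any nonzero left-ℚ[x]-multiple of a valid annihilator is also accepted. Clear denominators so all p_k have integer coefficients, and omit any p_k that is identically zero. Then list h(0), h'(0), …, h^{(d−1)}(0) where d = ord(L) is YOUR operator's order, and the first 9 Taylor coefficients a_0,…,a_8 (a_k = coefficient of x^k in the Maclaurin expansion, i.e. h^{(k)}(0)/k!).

L = (2304 + 8960·x + 114688·x^2 + 552960·x^3 + 983040·x^4 + 851968·x^5 + 1048576·x^7)·Dx + (1032 + 14720·x + 111872·x^2 + 616448·x^3 + 1884160·x^4 + 3047424·x^5 + 2293760·x^6 + 1572864·x^7 + 3670016·x^8)·Dx^2 + (72 + 2512·x + 19968·x^2 + 99072·x^3 + 393216·x^4 + 1019904·x^5 + 1572864·x^6 + 1376256·x^7 + 1572864·x^8 + 2097152·x^9)·Dx^3 + (17 + 132·x + 964·x^2 + 4864·x^3 + 18432·x^4 + 55296·x^5 + 129024·x^6 + 196608·x^7 + 196608·x^8 + 262144·x^9 + 262144·x^10)·Dx^4  (order 4).
h: a_k = 0, 0, -16, 16, 64, -160/3, -34048/45, 11008/15, 41984/5, …
ICs: h(0) = 0, h′(0) = 0, h′′(0) = -32, h′′′(0) = 96.

f: a_k = 0, 8, 0, -128/3, 0, 2048/5, 0, -32768/7, 0, …
g: a_k = 0, -2, 2, -8/3, 4, -32/5, 32/3, -128/7, 32, …
f·g: L₀ = L_f ⊗_s L_g, ord ≤ 2·2.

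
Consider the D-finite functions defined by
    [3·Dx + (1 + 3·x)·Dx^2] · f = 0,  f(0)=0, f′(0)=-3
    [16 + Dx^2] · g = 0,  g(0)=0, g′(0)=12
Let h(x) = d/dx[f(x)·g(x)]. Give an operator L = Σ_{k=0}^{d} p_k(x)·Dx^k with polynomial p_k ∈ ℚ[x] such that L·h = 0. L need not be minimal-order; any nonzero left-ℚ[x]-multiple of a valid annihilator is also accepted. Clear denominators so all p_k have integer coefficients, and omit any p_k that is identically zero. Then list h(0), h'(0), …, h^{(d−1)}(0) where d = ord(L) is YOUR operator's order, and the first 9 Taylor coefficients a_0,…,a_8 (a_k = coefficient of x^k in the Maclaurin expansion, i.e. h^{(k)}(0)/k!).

f: a_k = 0, -3, 9/2, -9, 81/4, -243/5, 243/2, -2187/7, 6561/8, …
g: a_k = 0, 12, 0, -32, 0, 128/5, 0, -1024/105, 0, …
h₀=f·g: eliminate ⇒ L₀, order ≤ 2·2.
Differentiate: ansatz ord ≤ ord L₀ ⇒ L.
L = (-252256 - 1400832·x + 774144·x^2 + 36937728·x^3 + 133871616·x^4 + 191102976·x^5 + 95551488·x^6) + (-43296 + 45216·x + 2557440·x^2 + 11404800·x^3 + 19906560·x^4 + 11943936·x^5)·Dx + (-14630 - 16992·x + 831600·x^2 + 6110208·x^3 + 17853696·x^4 + 23887872·x^5 + 11943936·x^6)·Dx^2 + (-2706 + 2826·x + 159840·x^2 + 712800·x^3 + 1244160·x^4 + 746496·x^5)·Dx^3 + (71 + 4410·x + 48951·x^2 + 237600·x^3 + 592920·x^4 + 746496·x^5 + 373248·x^6)·Dx^4  (order 4).
h: a_k = 0, -72, 162, -48, 495, -2232, 32382/5, -670624/35, 4049649/70, …
ICs: h(0) = 0, h′(0) = -72, h′′(0) = 324, h′′′(0) = -288.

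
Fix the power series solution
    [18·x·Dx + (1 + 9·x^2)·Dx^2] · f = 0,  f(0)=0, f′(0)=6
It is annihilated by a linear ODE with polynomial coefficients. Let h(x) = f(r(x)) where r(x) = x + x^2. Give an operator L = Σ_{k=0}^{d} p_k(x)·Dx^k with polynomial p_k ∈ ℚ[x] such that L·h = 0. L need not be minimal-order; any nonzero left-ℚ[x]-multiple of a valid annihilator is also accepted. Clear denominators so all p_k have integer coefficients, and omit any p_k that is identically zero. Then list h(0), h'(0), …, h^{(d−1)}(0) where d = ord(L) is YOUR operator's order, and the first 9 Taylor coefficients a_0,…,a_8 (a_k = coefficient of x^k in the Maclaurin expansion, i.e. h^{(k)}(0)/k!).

L = (-2 + 18·x + 72·x^2 + 108·x^3 + 54·x^4)·Dx + (1 + 2·x + 9·x^2 + 36·x^3 + 45·x^4 + 18·x^5)·Dx^2  (order 2).
h: a_k = 0, 6, 6, -18, -54, 216/5, 468, 2430/7, -3402, …
ICs: h(0) = 0, h′(0) = 6.

f: a_k = 0, 6, 0, -18, 0, 486/5, 0, -4374/7, 0, …
Change of var in L_f (x↦r) gives L₀.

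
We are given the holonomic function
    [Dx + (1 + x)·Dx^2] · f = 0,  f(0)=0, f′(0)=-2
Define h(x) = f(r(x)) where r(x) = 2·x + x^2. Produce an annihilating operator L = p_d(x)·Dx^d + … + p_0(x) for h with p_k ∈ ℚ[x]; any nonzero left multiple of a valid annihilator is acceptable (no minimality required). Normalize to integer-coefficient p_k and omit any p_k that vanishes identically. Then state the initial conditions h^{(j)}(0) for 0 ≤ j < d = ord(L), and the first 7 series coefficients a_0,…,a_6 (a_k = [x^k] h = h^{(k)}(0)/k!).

L = Dx + (1 + x)·Dx^2  (order 2).
h: a_k = 0, -4, 2, -4/3, 1, -4/5, 2/3, …
ICs: h(0) = 0, h′(0) = -4.

f: a_k = 0, -2, 1, -2/3, 1/2, -2/5, 1/3, …
Substitute x→r, Dx→(1/r')Dx; clear ⇒ L₀.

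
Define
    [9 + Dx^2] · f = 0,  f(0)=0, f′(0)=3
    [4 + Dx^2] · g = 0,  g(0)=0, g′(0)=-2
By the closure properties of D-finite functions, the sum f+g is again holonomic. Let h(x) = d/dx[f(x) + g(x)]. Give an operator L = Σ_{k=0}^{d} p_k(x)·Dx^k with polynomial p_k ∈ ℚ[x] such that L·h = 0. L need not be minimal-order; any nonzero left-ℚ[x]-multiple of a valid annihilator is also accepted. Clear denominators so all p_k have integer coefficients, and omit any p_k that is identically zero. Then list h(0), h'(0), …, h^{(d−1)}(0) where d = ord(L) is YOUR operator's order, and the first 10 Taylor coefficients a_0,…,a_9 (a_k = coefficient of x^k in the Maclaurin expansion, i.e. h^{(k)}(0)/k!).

f: a_k = 0, 3, 0, -9/2, 0, 81/40, 0, -243/560, 0, 243/4480, …
g: a_k = 0, -2, 0, 4/3, 0, -4/15, 0, 8/315, 0, -4/2835, …
Weyl lclm of L_f,L_g ⇒ L₀ (ord ≤ 4).
Derive L from L₀ (diff closure).
L = 36 + 13·Dx^2 + Dx^4  (order 4).
h: a_k = 1, 0, -19/2, 0, 211/24, 0, -2059/720, 0, 19171/40320, 0, …
ICs: h(0) = 1, h′(0) = 0, h′′(0) = -19, h′′′(0) = 0.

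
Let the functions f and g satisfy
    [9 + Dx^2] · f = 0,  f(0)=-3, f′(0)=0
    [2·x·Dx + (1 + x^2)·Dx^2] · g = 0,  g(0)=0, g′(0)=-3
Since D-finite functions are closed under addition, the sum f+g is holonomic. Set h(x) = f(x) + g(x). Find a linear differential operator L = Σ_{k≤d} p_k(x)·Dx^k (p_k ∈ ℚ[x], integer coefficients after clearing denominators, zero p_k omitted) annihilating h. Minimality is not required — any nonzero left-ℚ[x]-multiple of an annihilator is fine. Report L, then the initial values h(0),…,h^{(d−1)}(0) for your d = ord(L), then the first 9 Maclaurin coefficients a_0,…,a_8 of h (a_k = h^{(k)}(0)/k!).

L = (-54·x + 540·x^3 + 162·x^5)·Dx + (63 + 279·x^2 + 297·x^4 + 81·x^6)·Dx^2 + (-6·x + 60·x^3 + 18·x^5)·Dx^3 + (7 + 31·x^2 + 33·x^4 + 9·x^6)·Dx^4  (order 4).
h: a_k = -3, -3, 27/2, 1, -81/8, -3/5, 243/80, 3/7, -2187/4480, …
ICs: h(0) = -3, h′(0) = -3, h′′(0) = 27, h′′′(0) = 6.

f: a_k = -3, 0, 27/2, 0, -81/8, 0, 243/80, 0, -2187/4480, …
g: a_k = 0, -3, 0, 1, 0, -3/5, 0, 3/7, 0, …
Weyl lclm of L_f,L_g ⇒ L₀ (ord ≤ 4).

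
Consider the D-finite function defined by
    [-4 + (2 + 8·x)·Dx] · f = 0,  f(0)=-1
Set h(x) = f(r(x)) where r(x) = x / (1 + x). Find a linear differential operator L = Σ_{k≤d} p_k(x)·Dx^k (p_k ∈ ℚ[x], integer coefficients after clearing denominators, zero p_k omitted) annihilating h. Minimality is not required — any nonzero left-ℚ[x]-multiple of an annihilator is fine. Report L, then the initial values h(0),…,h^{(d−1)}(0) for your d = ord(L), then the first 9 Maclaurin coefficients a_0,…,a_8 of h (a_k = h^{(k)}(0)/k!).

f: a_k = -1, -2, 2, -4, 10, -28, 84, -264, 858, …
Substitute x→r, Dx→(1/r')Dx; clear ⇒ L₀.
L = -2 + (1 + 6·x + 5·x^2)·Dx  (order 1).
h: a_k = -1, -2, 4, -10, 30, -102, 376, -1462, 5900, …
ICs: h(0) = -1.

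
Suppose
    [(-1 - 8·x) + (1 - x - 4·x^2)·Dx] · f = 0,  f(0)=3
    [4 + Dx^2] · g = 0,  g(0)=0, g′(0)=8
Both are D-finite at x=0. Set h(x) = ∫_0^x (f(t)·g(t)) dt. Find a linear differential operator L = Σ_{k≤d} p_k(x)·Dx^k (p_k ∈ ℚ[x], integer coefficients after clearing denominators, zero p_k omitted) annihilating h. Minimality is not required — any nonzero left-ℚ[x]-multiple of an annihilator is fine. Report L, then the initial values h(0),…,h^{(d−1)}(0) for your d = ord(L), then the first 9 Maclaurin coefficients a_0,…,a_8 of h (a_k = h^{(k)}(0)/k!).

L = (4 + 4·x + 16·x^2)·Dx + (2 + 16·x)·Dx^2 + (-1 + x + 4·x^2)·Dx^3  (order 3).
h: a_k = 0, 0, 12, 8, 26, 40, 516/5, 7096/35, 51131/105, …
ICs: h(0) = 0, h′(0) = 0, h′′(0) = 24.

f: a_k = 3, 3, 15, 27, 87, 195, 543, 1323, 3495, …
g: a_k = 0, 8, 0, -16/3, 0, 16/15, 0, -32/315, 0, …
Sym-product of L_f,L_g gives L₀ (≤ ord 2).
Integrate: L := L₀·Dx.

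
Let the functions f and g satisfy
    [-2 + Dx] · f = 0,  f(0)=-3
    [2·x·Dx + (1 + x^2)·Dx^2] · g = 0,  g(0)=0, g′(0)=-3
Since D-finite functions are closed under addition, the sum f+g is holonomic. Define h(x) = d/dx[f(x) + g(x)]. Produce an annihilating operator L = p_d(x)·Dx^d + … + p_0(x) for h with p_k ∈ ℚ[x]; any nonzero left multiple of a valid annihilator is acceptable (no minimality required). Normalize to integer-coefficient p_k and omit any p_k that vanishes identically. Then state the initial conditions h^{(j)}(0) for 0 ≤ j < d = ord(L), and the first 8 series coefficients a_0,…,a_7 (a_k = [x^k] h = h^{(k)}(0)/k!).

L = (2 - 4·x - 6·x^2 - 4·x^3) + (-3 - x^2 - 2·x^4)·Dx + (1 + x + 2·x^2 + x^3 + x^4)·Dx^2  (order 2).
h: a_k = -9, -12, -9, -8, -7, -8/5, 37/15, -16/105, …
ICs: h(0) = -9, h′(0) = -12.

f: a_k = -3, -6, -6, -4, -2, -4/5, -4/15, -8/105, …
g: a_k = 0, -3, 0, 1, 0, -3/5, 0, 3/7, …
L₀ := lclm(L_f,L_g); ord L₀ ≤ 1+2.
h=h₀': d/dx-closure on L₀ ⇒ L.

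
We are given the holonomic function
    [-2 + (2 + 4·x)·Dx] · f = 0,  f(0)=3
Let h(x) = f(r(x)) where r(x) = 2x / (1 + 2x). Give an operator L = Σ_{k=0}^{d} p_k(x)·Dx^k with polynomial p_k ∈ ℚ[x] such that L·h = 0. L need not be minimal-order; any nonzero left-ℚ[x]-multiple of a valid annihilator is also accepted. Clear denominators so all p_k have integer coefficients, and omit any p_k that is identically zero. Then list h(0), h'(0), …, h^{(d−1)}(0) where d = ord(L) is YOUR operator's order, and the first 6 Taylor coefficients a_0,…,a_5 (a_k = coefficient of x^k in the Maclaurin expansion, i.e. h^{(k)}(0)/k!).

f: a_k = 3, 3, -3/2, 3/2, -15/8, 21/8, …
Change of var in L_f (x↦r) gives L₀.
L = -2 + (1 + 8·x + 12·x^2)·Dx  (order 1).
h: a_k = 3, 6, -18, 60, -222, 900, …
ICs: h(0) = 3.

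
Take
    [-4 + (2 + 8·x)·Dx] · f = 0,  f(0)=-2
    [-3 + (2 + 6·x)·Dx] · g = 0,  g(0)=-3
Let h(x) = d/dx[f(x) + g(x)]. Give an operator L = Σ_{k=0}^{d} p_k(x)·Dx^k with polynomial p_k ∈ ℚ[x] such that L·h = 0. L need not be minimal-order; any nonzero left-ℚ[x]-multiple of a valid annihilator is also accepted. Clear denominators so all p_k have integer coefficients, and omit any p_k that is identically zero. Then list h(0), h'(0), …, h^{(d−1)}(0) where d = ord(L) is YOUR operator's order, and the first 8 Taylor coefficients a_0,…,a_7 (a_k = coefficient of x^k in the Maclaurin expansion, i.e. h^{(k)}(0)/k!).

L = -18 + (-21 - 72·x)·Dx + (-2 - 14·x - 24·x^2)·Dx^2  (order 2).
h: a_k = -17/2, 59/4, -627/16, 3775/32, -97195/256, 653877/512, -9084999/2048, 64673895/4096, …
ICs: h(0) = -17/2, h′(0) = 59/4.

f: a_k = -2, -4, 4, -8, 20, -56, 168, -528, …
g: a_k = -3, -9/2, 27/8, -81/16, 1215/128, -5103/256, 45927/1024, -216513/2048, …
h₀=f+g: left-lcm gives L₀, ord ≤ 2.
h₀' ⇒ L via d/dx closure of L₀.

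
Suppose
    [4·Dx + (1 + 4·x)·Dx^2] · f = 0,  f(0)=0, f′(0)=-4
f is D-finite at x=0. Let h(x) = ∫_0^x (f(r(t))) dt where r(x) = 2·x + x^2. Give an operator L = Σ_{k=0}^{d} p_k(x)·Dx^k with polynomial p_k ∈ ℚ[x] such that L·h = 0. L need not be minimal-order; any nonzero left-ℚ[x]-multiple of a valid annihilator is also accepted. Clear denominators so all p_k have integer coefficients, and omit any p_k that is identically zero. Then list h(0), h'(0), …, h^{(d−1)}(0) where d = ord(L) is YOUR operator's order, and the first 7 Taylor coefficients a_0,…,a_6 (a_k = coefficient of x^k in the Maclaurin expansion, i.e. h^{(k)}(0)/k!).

L = (7 + 8·x + 4·x^2)·Dx^2 + (1 + 9·x + 12·x^2 + 4·x^3)·Dx^3  (order 3).
h: a_k = 0, 0, -4, 28/3, -104/3, 776/5, -11584/15, …
ICs: h(0) = 0, h′(0) = 0, h′′(0) = -8.

f: a_k = 0, -4, 8, -64/3, 64, -1024/5, 2048/3, …
f∘r: x↦r, Dx↦Dx/r' in L_f ⇒ L₀.
∫: right-multiply L₀ by Dx.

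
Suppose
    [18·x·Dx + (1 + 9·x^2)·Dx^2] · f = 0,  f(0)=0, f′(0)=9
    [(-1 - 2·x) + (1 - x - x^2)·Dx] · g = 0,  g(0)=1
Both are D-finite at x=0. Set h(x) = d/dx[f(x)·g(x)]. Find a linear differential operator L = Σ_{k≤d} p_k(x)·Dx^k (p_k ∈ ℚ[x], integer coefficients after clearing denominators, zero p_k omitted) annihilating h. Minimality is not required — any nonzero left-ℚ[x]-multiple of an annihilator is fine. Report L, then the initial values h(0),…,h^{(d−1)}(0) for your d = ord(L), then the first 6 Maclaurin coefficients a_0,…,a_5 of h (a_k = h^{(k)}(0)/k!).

f: a_k = 0, 9, 0, -27, 0, 729/5, …
g: a_k = 1, 1, 2, 3, 5, 8, …
Sym-product of L_f,L_g gives L₀ (≤ ord 2).
h₀' ⇒ L via d/dx closure of L₀.
L = (-30 + 1134·x^2 + 1944·x^3 + 2916·x^4) + (12 + 42·x - 108·x^2 + 198·x^3 + 1944·x^4 + 1944·x^5)·Dx + (-1 - 8·x - 26·x^2 - 36·x^3 - 126·x^4 + 324·x^5 + 243·x^6)·Dx^2  (order 2).
h: a_k = 9, 18, -27, 0, 684, 4104/5, …
ICs: h(0) = 9, h′(0) = 18.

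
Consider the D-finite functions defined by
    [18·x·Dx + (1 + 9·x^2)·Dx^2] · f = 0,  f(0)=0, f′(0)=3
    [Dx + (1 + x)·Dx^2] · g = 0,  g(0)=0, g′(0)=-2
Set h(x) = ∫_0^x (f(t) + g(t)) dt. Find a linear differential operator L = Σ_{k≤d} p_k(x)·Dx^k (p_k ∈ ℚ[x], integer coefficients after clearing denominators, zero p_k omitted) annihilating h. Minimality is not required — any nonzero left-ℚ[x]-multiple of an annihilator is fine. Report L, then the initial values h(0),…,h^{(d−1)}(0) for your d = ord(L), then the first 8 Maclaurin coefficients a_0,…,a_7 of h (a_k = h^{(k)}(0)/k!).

L = (-18 - 54·x + 486·x^2 + 162·x^3)·Dx^2 + (-20 - 36·x + 432·x^2 + 972·x^3 + 324·x^4)·Dx^3 + (-1 + 17·x + 18·x^2 + 162·x^3 + 243·x^4 + 81·x^5)·Dx^4  (order 4).
h: a_k = 0, 0, 1/2, 1/3, -29/12, 1/10, 241/30, 1/21, …
ICs: h(0) = 0, h′(0) = 0, h′′(0) = 1, h′′′(0) = 2.

f: a_k = 0, 3, 0, -9, 0, 243/5, 0, -2187/7, …
g: a_k = 0, -2, 1, -2/3, 1/2, -2/5, 1/3, -2/7, …
L₀ := lclm(L_f,L_g); ord L₀ ≤ 2+2.
∫: right-multiply L₀ by Dx.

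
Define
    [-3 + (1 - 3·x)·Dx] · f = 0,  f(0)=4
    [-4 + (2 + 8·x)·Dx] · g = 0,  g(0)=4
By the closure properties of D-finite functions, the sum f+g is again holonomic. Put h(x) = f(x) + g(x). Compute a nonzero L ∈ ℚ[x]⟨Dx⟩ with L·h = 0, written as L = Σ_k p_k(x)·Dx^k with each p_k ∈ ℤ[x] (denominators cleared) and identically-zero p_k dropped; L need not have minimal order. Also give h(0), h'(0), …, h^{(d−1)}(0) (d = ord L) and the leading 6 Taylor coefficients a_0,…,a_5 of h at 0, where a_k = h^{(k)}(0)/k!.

f: a_k = 4, 12, 36, 108, 324, 972, …
g: a_k = 4, 8, -8, 16, -40, 112, …
f+g: L₀ = lclm(L_f,L_g), ord ≤ 1+1.
L = (-48 - 108·x) + (22 + 120·x + 324·x^2)·Dx + (-1 - 19·x - 6·x^2 + 216·x^3)·Dx^2  (order 2).
h: a_k = 8, 20, 28, 124, 284, 1084, …
ICs: h(0) = 8, h′(0) = 20.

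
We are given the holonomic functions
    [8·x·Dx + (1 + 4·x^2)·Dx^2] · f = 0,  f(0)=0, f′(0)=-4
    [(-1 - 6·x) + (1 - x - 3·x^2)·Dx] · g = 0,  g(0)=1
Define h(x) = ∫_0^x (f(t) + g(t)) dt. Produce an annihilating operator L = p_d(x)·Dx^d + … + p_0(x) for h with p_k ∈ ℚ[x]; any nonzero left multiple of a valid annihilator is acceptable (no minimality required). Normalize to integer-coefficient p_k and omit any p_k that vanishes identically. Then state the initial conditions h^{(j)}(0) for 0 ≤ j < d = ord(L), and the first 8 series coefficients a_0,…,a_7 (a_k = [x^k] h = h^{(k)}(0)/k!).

f: a_k = 0, -4, 0, 16/3, 0, -64/5, 0, 256/7, …
g: a_k = 1, 1, 4, 7, 19, 40, 97, 217, …
Sum ⇒ L₀ = lclm(L_f,L_g) in ℚ(x)⟨Dx⟩.
h=∫h₀ ⇒ L = L₀·Dx.
L = (32 - 128·x - 1488·x^2 - 2880·x^3 - 8424·x^4 - 2592·x^6)·Dx^2 + (-25 - 160·x - 214·x^2 - 1188·x^3 - 2628·x^4 - 6264·x^5 - 432·x^6 - 2592·x^7)·Dx^3 + (4 + 9·x + 54·x^2 - 66·x^3 - x^4 - 444·x^5 - 720·x^6 - 144·x^7 - 432·x^8)·Dx^4  (order 4).
h: a_k = 0, 1, -3/2, 4/3, 37/12, 19/5, 68/15, 97/7, …
ICs: h(0) = 0, h′(0) = 1, h′′(0) = -3, h′′′(0) = 8.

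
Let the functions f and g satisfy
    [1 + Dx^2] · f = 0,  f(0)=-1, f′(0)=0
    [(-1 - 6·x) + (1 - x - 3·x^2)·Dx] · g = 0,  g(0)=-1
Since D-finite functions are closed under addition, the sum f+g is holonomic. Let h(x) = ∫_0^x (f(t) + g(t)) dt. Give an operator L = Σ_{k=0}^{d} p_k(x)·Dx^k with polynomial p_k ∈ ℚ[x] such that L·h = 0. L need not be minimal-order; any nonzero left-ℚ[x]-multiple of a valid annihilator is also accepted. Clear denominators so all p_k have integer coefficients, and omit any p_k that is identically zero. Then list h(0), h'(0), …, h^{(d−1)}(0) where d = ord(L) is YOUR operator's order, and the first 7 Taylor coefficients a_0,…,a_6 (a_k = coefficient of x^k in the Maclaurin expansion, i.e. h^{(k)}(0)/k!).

f: a_k = -1, 0, 1/2, 0, -1/24, 0, 1/720, …
g: a_k = -1, -1, -4, -7, -19, -40, -97, …
h₀=f+g: left-lcm gives L₀, ord ≤ 3.
h=∫₀ˣh₀: take L = L₀·Dx.
L = (-43 - 292·x - 307·x^2 - 624·x^3 - 45·x^4 - 54·x^5)·Dx + (9 + 7·x + 6·x^2 - 91·x^3 - 144·x^4 - 27·x^5 - 27·x^6)·Dx^2 + (-43 - 292·x - 307·x^2 - 624·x^3 - 45·x^4 - 54·x^5)·Dx^3 + (9 + 7·x + 6·x^2 - 91·x^3 - 144·x^4 - 27·x^5 - 27·x^6)·Dx^4  (order 4).
h: a_k = 0, -2, -1/2, -7/6, -7/4, -457/120, -20/3, …
ICs: h(0) = 0, h′(0) = -2, h′′(0) = -1, h′′′(0) = -7.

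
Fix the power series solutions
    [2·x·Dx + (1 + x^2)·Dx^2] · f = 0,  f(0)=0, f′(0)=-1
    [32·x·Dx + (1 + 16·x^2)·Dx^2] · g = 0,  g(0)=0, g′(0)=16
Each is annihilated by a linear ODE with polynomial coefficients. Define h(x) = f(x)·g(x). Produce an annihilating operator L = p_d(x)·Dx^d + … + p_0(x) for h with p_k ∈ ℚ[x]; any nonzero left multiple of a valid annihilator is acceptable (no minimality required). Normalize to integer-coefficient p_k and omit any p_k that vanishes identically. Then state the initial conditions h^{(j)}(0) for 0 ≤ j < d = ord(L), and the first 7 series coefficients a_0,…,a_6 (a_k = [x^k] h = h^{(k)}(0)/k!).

f: a_k = 0, -1, 0, 1/3, 0, -1/5, 0, …
g: a_k = 0, 16, 0, -256/3, 0, 4096/5, 0, …
Product ⇒ symmetric product L₀, ord ≤ 4.
L = (-384·x - 10880·x^3 - 16384·x^5 + 34816·x^7 + 98304·x^9)·Dx + (-68 - 3916·x^2 - 19584·x^4 - 14336·x^6 + 121856·x^8 + 147456·x^10)·Dx^2 + (-136·x - 2632·x^3 - 6528·x^5 + 16448·x^7 + 69632·x^9 + 49152·x^11)·Dx^3 + (-1 - 34·x^2 - 305·x^4 + 4880·x^8 + 8704·x^10 + 4096·x^12)·Dx^4  (order 4).
h: a_k = 0, 0, -16, 0, 272/3, 0, -38288/45, …
ICs: h(0) = 0, h′(0) = 0, h′′(0) = -32, h′′′(0) = 0.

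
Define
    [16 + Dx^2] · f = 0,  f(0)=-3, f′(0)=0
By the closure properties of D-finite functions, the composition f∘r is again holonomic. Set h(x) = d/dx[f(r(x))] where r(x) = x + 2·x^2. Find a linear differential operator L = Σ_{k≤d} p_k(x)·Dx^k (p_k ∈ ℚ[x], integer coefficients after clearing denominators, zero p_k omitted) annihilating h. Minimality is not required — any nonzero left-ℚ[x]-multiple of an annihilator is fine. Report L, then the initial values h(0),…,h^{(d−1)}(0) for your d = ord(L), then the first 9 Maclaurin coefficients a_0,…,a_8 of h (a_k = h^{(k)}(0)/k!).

L = (64 + 256·x + 1536·x^2 + 4096·x^3 + 4096·x^4) + (-12 - 48·x)·Dx + (1 + 8·x + 16·x^2)·Dx^2  (order 2).
h: a_k = 0, 48, 288, 256, -1280, -22528/5, -28672/5, 425984/105, 835584/35, …
ICs: h(0) = 0, h′(0) = 48.

f: a_k = -3, 0, 24, 0, -32, 0, 256/15, 0, -512/105, …
h₀=f(r): pull back L_f along r ⇒ L₀.
Derive L from L₀ (diff closure).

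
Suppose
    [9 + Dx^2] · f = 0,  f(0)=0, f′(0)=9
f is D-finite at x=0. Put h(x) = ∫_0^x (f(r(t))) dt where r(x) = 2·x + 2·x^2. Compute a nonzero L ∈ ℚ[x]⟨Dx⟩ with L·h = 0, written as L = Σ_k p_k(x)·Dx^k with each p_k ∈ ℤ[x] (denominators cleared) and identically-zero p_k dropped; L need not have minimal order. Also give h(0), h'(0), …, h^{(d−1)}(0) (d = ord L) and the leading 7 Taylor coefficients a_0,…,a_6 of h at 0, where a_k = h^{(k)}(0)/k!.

f: a_k = 0, 9, 0, -27/2, 0, 243/40, 0, …
Change of var in L_f (x↦r) gives L₀.
∫: right-multiply L₀ by Dx.
L = (36 + 216·x + 432·x^2 + 288·x^3)·Dx - 2·Dx^2 + (1 + 2·x)·Dx^3  (order 3).
h: a_k = 0, 0, 9, 6, -27, -324/5, -108/5, …
ICs: h(0) = 0, h′(0) = 0, h′′(0) = 18.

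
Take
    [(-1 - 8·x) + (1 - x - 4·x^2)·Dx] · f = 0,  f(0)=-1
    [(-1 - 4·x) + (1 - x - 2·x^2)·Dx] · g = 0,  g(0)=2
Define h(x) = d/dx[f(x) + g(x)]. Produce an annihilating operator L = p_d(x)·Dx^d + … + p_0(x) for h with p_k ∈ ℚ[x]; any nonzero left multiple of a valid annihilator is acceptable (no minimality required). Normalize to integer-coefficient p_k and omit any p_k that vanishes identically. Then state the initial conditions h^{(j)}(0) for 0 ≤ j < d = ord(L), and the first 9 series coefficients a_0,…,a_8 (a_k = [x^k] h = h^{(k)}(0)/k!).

f: a_k = -1, -1, -5, -9, -29, -65, -181, -441, -1165, …
g: a_k = 2, 2, 6, 10, 22, 42, 86, 170, 342, …
L₀ := lclm(L_f,L_g); ord L₀ ≤ 1+1.
h=h₀': d/dx-closure on L₀ ⇒ L.
L = (-6 - 336·x - 480·x^2 - 1824·x^3 - 3864·x^4 - 6528·x^5 + 2304·x^6) + (6 + 66·x + 156·x^2 + 168·x^3 + 162·x^4 - 3768·x^5 - 3456·x^6 + 1536·x^7)·Dx + (-1 + 2·x - 13·x^2 - 28·x^3 + 222·x^4 + 134·x^5 - 612·x^6 - 320·x^7 + 192·x^8)·Dx^2  (order 2).
h: a_k = 1, 2, 3, -28, -115, -570, -1897, -6584, -20223, …
ICs: h(0) = 1, h′(0) = 2.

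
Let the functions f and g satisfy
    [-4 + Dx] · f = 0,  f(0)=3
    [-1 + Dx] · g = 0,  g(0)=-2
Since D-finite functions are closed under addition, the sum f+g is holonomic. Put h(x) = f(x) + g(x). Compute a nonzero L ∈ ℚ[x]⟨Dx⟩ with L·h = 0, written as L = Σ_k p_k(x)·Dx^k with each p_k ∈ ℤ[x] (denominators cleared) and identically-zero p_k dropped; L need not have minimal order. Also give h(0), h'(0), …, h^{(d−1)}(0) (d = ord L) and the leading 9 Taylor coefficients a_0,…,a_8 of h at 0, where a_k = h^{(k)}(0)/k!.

f: a_k = 3, 12, 24, 32, 32, 128/5, 256/15, 1024/105, 512/105, …
g: a_k = -2, -2, -1, -1/3, -1/12, -1/60, -1/360, -1/2520, -1/20160, …
h₀=f+g: left-lcm gives L₀, ord ≤ 2.
L = 4 - 5·Dx + Dx^2  (order 2).
h: a_k = 1, 10, 23, 95/3, 383/12, 307/12, 6143/360, 4915/504, 98303/20160, …
ICs: h(0) = 1, h′(0) = 10.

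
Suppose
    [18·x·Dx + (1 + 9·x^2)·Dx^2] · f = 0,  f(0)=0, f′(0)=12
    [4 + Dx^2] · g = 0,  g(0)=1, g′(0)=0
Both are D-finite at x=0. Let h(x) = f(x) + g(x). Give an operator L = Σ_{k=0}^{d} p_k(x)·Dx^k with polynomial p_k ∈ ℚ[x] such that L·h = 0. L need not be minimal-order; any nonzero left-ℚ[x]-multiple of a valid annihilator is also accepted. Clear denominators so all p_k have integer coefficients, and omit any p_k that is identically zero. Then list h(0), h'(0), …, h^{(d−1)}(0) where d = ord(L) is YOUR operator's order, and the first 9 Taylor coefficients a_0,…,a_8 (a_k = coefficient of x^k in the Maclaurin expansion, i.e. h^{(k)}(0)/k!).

f: a_k = 0, 12, 0, -36, 0, 972/5, 0, -8748/7, 0, …
g: a_k = 1, 0, -2, 0, 2/3, 0, -4/45, 0, 2/315, …
f+g: L₀ = lclm(L_f,L_g), ord ≤ 2+2.
L = (-3744·x + 37584·x^3 + 11664·x^5)·Dx + (-28 + 864·x^2 + 10692·x^4 + 5832·x^6)·Dx^2 + (-936·x + 9396·x^3 + 2916·x^5)·Dx^3 + (-7 + 216·x^2 + 2673·x^4 + 1458·x^6)·Dx^4  (order 4).
h: a_k = 1, 12, -2, -36, 2/3, 972/5, -4/45, -8748/7, 2/315, …
ICs: h(0) = 1, h′(0) = 12, h′′(0) = -4, h′′′(0) = -216.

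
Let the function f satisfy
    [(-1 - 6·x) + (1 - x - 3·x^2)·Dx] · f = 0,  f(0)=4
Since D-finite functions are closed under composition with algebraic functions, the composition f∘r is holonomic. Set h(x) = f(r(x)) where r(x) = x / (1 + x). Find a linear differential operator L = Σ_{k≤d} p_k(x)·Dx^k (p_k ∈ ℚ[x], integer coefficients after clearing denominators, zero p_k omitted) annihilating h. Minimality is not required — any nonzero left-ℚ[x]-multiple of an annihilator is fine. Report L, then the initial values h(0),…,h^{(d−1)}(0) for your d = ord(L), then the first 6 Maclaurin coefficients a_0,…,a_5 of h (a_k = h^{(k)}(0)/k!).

L = (1 + 7·x) + (-1 - 2·x + 2·x^2 + 3·x^3)·Dx  (order 1).
h: a_k = 4, 4, 12, 0, 36, -36, …
ICs: h(0) = 4.

f: a_k = 4, 4, 16, 28, 76, 160, …
Substitute x→r, Dx→(1/r')Dx; clear ⇒ L₀.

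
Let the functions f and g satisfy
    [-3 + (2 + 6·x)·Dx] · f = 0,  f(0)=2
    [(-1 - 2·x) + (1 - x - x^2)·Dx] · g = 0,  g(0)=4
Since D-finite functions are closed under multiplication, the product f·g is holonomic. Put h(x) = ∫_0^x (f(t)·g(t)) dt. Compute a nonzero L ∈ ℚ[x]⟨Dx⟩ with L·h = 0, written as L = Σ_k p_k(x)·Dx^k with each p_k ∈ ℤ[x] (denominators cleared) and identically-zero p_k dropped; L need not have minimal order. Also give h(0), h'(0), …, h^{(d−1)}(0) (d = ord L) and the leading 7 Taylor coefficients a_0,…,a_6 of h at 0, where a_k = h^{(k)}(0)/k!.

f: a_k = 2, 3, -9/4, 27/8, -405/64, 1701/128, -15309/512, …
g: a_k = 4, 4, 8, 12, 20, 32, 52, …
h₀=f·g: eliminate ⇒ L₀, order ≤ 1·1.
∫: right-multiply L₀ by Dx.
L = (5 + 7·x + 9·x^2)·Dx + (-2 - 4·x + 8·x^2 + 6·x^3)·Dx^2  (order 2).
h: a_k = 0, 8, 10, 19/3, 105/8, 739/80, 4859/192, …
ICs: h(0) = 0, h′(0) = 8.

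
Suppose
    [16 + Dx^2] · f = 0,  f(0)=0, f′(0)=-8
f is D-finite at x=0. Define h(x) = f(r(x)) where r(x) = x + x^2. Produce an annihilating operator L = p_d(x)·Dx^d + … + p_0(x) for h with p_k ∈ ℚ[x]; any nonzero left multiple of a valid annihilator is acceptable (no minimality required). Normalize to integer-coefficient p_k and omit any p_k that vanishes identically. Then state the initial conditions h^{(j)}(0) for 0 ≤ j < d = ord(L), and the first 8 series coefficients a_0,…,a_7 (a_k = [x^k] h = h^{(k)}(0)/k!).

L = (16 + 96·x + 192·x^2 + 128·x^3) - 2·Dx + (1 + 2·x)·Dx^2  (order 2).
h: a_k = 0, -8, -8, 64/3, 64, 704/15, -64, -51712/315, …
ICs: h(0) = 0, h′(0) = -8.

f: a_k = 0, -8, 0, 64/3, 0, -256/15, 0, 2048/315, …
Change of var in L_f (x↦r) gives L₀.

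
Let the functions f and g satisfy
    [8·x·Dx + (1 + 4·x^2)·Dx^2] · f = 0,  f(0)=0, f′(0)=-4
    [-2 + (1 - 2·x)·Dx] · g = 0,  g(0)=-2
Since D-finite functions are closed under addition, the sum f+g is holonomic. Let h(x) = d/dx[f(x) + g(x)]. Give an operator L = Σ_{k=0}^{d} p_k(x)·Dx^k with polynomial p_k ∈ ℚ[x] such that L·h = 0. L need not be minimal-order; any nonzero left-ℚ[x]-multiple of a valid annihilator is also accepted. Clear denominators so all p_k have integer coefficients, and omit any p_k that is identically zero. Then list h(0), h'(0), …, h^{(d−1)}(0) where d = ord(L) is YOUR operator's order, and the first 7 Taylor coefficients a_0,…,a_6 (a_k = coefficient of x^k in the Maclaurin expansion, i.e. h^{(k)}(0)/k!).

f: a_k = 0, -4, 0, 16/3, 0, -64/5, 0, …
g: a_k = -2, -4, -8, -16, -32, -64, -128, …
Weyl lclm of L_f,L_g ⇒ L₀ (ord ≤ 3).
Differentiate: ansatz ord ≤ ord L₀ ⇒ L.
L = (8 - 64·x - 96·x^2) + (-8 + 8·x - 32·x^2 - 96·x^3)·Dx + (1 - 16·x^4)·Dx^2  (order 2).
h: a_k = -8, -16, -32, -128, -384, -768, -1536, …
ICs: h(0) = -8, h′(0) = -16.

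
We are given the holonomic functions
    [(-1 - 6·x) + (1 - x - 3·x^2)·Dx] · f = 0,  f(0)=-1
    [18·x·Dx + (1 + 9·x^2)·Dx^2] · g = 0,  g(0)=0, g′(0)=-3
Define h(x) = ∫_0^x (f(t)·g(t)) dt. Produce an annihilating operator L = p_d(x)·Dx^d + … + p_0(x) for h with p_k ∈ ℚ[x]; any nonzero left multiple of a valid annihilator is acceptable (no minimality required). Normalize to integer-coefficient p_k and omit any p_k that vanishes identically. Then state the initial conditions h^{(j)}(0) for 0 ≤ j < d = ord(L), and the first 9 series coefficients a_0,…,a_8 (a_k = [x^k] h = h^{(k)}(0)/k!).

f: a_k = -1, -1, -4, -7, -19, -40, -97, -217, -508, …
g: a_k = 0, -3, 0, 9, 0, -243/5, 0, 2187/7, 0, …
h₀=f·g: eliminate ⇒ L₀, order ≤ 1·2.
Integrate: L := L₀·Dx.
L = (6 + 18·x + 162·x^2)·Dx + (2 - 6·x + 36·x^2 + 162·x^3)·Dx^2 + (-1 + x - 6·x^2 + 9·x^3 + 27·x^4)·Dx^3  (order 3).
h: a_k = 0, 0, 3/2, 1, 3/4, 12/5, 58/5, 528/35, 69/280, …
ICs: h(0) = 0, h′(0) = 0, h′′(0) = 3.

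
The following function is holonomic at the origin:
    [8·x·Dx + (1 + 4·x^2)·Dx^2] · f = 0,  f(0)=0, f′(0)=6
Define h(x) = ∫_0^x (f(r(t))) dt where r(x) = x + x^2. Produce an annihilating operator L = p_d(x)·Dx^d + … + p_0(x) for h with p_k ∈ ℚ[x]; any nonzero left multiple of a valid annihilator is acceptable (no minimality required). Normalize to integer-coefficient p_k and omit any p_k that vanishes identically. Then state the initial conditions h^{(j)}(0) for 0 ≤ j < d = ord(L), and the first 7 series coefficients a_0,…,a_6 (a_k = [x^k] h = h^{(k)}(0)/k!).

L = (-2 + 8·x + 32·x^2 + 48·x^3 + 24·x^4)·Dx^2 + (1 + 2·x + 4·x^2 + 16·x^3 + 20·x^4 + 8·x^5)·Dx^3  (order 3).
h: a_k = 0, 0, 3, 2, -2, -24/5, -4/5, …
ICs: h(0) = 0, h′(0) = 0, h′′(0) = 6.

f: a_k = 0, 6, 0, -8, 0, 96/5, 0, …
L₀ from L_f via x↦r, Dx↦r'^{-1}Dx.
h=∫₀ˣh₀: take L = L₀·Dx.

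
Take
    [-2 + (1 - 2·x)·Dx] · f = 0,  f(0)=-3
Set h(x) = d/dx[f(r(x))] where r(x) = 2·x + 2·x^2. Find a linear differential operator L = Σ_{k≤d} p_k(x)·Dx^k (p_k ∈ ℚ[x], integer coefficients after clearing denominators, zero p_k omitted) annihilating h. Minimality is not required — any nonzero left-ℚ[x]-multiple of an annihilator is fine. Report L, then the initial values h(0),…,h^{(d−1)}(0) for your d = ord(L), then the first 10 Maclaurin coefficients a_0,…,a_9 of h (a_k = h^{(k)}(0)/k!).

f: a_k = -3, -6, -12, -24, -48, -96, -192, -384, -768, -1536, …
L₀ from L_f via x↦r, Dx↦r'^{-1}Dx.
h₀' ⇒ L via d/dx closure of L₀.
L = (10 + 24·x + 24·x^2) + (-1 + 2·x + 12·x^2 + 8·x^3)·Dx  (order 1).
h: a_k = -12, -120, -864, -5568, -33600, -194688, -1096704, -6051840, -32873472, -176363520, …
ICs: h(0) = -12.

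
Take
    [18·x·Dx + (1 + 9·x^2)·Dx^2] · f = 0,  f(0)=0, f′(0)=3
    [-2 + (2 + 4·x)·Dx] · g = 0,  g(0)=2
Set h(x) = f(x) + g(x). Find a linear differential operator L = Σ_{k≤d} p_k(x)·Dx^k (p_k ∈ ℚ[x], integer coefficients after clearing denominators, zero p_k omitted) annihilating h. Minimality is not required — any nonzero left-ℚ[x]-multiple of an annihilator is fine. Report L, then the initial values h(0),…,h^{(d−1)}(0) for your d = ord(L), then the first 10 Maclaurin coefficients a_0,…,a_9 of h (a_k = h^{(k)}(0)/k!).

f: a_k = 0, 3, 0, -9, 0, 243/5, 0, -2187/7, 0, 2187, …
g: a_k = 2, 2, -1, 1, -5/4, 7/4, -21/8, 33/8, -429/64, 715/64, …
f+g: L₀ = lclm(L_f,L_g), ord ≤ 2+1.
L = (-36 - 180·x + 972·x^2 + 972·x^3)·Dx + (-42 - 144·x + 720·x^2 + 3888·x^3 + 3402·x^4)·Dx^2 + (-2 + 32·x + 108·x^2 + 396·x^3 + 1134·x^4 + 972·x^5)·Dx^3  (order 3).
h: a_k = 2, 5, -1, -8, -5/4, 1007/20, -21/8, -17265/56, -429/64, 140683/64, …
ICs: h(0) = 2, h′(0) = 5, h′′(0) = -2.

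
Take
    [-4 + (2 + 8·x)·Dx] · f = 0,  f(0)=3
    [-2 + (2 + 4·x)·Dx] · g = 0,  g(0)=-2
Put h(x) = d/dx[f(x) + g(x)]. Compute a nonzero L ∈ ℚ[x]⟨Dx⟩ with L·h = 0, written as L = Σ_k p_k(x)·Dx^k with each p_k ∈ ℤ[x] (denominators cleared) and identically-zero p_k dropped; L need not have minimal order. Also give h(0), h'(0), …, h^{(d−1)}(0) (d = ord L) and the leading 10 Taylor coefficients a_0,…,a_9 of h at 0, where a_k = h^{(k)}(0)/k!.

L = -6 + (-9 - 24·x)·Dx + (-1 - 6·x - 8·x^2)·Dx^2  (order 2).
h: a_k = 4, -10, 33, -115, 1645/4, -5985/4, 44121/8, -164307/8, 4935645/64, -18657925/64, …
ICs: h(0) = 4, h′(0) = -10.

f: a_k = 3, 6, -6, 12, -30, 84, -252, 792, -2574, 8580, …
g: a_k = -2, -2, 1, -1, 5/4, -7/4, 21/8, -33/8, 429/64, -715/64, …
L₀ := lclm(L_f,L_g); ord L₀ ≤ 1+1.
Derive L from L₀ (diff closure).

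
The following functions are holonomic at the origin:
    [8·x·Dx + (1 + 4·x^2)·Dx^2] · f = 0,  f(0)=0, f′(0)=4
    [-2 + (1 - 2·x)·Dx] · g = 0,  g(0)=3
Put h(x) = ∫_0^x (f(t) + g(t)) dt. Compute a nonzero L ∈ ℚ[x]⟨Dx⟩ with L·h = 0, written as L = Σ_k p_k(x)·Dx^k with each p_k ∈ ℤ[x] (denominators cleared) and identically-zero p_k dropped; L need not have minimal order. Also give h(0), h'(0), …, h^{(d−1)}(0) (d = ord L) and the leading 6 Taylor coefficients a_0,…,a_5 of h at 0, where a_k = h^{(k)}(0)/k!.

L = (8 - 64·x - 96·x^2)·Dx^2 + (-8 + 8·x - 32·x^2 - 96·x^3)·Dx^3 + (1 - 16·x^4)·Dx^4  (order 4).
h: a_k = 0, 3, 5, 4, 14/3, 48/5, …
ICs: h(0) = 0, h′(0) = 3, h′′(0) = 10, h′′′(0) = 24.

f: a_k = 0, 4, 0, -16/3, 0, 64/5, …
g: a_k = 3, 6, 12, 24, 48, 96, …
Weyl lclm of L_f,L_g ⇒ L₀ (ord ≤ 3).
∫: right-multiply L₀ by Dx.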